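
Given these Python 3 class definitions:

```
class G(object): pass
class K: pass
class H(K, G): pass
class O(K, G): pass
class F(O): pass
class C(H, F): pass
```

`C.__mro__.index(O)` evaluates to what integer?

3

L[C] = C + merge(L[H], L[F], [H F])
  take H:  [H K G object] + [F O K G object] + [H F]
  take F:  [K G object] + [F O K G object] + [F]
  take O:  [K G object] + [O K G object]
  take K:  [K G object] + [K G object]
  take G:  [G object] + [G object]
  take object:  [object] + [object]
MRO: C H F O K G object
O sits at index 3.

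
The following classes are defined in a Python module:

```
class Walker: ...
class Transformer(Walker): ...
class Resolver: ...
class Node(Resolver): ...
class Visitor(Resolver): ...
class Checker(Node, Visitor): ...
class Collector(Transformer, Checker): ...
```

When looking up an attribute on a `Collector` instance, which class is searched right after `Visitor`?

L[Collector] = Collector + merge(L[Transformer], L[Checker], [Transformer Checker])
  take Transformer:  [Transformer Walker object] + [Checker Node Visitor Resolver object] + [Transformer Checker]
  take Walker:  [Walker object] + [Checker Node Visitor Resolver object] + [Checker]
  take Checker:  [object] + [Checker Node Visitor Resolver object] + [Checker]
  take Node:  [object] + [Node Visitor Resolver object]
  take Visitor:  [object] + [Visitor Resolver object]
  take Resolver:  [object] + [Resolver object]
  take object:  [object] + [object]
MRO: Collector Transformer Walker Checker Node Visitor Resolver object
Visitor is at position 5; next is Resolver.

Resolver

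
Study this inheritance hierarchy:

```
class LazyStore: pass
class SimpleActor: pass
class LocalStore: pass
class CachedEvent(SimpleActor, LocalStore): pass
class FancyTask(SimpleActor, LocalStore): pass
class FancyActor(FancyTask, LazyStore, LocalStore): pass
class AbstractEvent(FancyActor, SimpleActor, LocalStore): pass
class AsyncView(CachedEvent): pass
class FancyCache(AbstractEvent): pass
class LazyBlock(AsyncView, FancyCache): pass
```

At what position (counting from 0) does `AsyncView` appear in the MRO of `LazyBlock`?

1

L[LazyBlock] = LazyBlock + merge(L[AsyncView], L[FancyCache], [AsyncView FancyCache])
  take AsyncView:  [AsyncView CachedEvent SimpleActor LocalStore object] + [FancyCache AbstractEvent FancyActor FancyTask SimpleActor LazyStore LocalStore object] + [AsyncView FancyCache]
  take CachedEvent:  [CachedEvent SimpleActor LocalStore object] + [FancyCache AbstractEvent FancyActor FancyTask SimpleActor LazyStore LocalStore object] + [FancyCache]
  take FancyCache:  [SimpleActor LocalStore object] + [FancyCache AbstractEvent FancyActor FancyTask SimpleActor LazyStore LocalStore object] + [FancyCache]
  take AbstractEvent:  [SimpleActor LocalStore object] + [AbstractEvent FancyActor FancyTask SimpleActor LazyStore LocalStore object]
  take FancyActor:  [SimpleActor LocalStore object] + [FancyActor FancyTask SimpleActor LazyStore LocalStore object]
  take FancyTask:  [SimpleActor LocalStore object] + [FancyTask SimpleActor LazyStore LocalStore object]
  take SimpleActor:  [SimpleActor LocalStore object] + [SimpleActor LazyStore LocalStore object]
  take LazyStore:  [LocalStore object] + [LazyStore LocalStore object]
  take LocalStore:  [LocalStore object] + [LocalStore object]
  take object:  [object] + [object]
MRO: LazyBlock AsyncView CachedEvent FancyCache AbstractEvent FancyActor FancyTask SimpleActor LazyStore LocalStore object
AsyncView sits at index 1.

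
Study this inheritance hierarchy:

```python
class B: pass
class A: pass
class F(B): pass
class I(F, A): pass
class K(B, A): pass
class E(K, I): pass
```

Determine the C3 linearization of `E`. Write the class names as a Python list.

L[E] = E + merge(L[K], L[I], [K I])
  take K:  [K B A object] + [I F B A object] + [K I]
  take I:  [B A object] + [I F B A object] + [I]
  take F:  [B A object] + [F B A object]
  take B:  [B A object] + [B A object]
  take A:  [A object] + [A object]
  take object:  [object] + [object]

[E, K, I, F, B, A, object]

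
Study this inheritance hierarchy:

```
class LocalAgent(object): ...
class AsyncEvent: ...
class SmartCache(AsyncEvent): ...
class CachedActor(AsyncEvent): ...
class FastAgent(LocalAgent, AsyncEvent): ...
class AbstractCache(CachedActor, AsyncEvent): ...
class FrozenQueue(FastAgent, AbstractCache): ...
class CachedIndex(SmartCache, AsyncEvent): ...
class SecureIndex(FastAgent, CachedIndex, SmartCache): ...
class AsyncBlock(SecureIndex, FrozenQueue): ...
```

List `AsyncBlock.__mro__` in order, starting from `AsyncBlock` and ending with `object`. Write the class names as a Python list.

L[AsyncBlock] = AsyncBlock + merge(L[SecureIndex], L[FrozenQueue], [SecureIndex FrozenQueue])
  take SecureIndex:  [SecureIndex FastAgent LocalAgent CachedIndex SmartCache AsyncEvent object] + [FrozenQueue FastAgent LocalAgent AbstractCache CachedActor AsyncEvent object] + [SecureIndex FrozenQueue]
  take FrozenQueue:  [FastAgent LocalAgent CachedIndex SmartCache AsyncEvent object] + [FrozenQueue FastAgent LocalAgent AbstractCache CachedActor AsyncEvent object] + [FrozenQueue]
  take FastAgent:  [FastAgent LocalAgent CachedIndex SmartCache AsyncEvent object] + [FastAgent LocalAgent AbstractCache CachedActor AsyncEvent object]
  take LocalAgent:  [LocalAgent CachedIndex SmartCache AsyncEvent object] + [LocalAgent AbstractCache CachedActor AsyncEvent object]
  take CachedIndex:  [CachedIndex SmartCache AsyncEvent object] + [AbstractCache CachedActor AsyncEvent object]
  take SmartCache:  [SmartCache AsyncEvent object] + [AbstractCache CachedActor AsyncEvent object]
  take AbstractCache:  [AsyncEvent object] + [AbstractCache CachedActor AsyncEvent object]
  take CachedActor:  [AsyncEvent object] + [CachedActor AsyncEvent object]
  take AsyncEvent:  [AsyncEvent object] + [AsyncEvent object]
  take object:  [object] + [object]

[AsyncBlock, SecureIndex, FrozenQueue, FastAgent, LocalAgent, CachedIndex, SmartCache, AbstractCache, CachedActor, AsyncEvent, object]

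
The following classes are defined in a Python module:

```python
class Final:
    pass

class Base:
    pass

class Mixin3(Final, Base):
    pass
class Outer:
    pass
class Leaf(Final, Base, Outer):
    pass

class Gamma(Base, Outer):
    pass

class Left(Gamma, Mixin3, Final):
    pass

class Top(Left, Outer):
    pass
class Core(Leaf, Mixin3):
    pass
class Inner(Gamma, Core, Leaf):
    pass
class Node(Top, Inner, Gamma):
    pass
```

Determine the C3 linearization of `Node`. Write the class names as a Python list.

[Node, Top, Left, Inner, Gamma, Core, Leaf, Mixin3, Final, Base, Outer, object]

L[Node] = Node + merge(L[Top], L[Inner], L[Gamma], [Top Inner Gamma])
  take Top:  [Top Left Gamma Mixin3 Final Base Outer object] + [Inner Gamma Core Leaf Mixin3 Final Base Outer object] + [Gamma Base Outer object] + [Top Inner Gamma]
  take Left:  [Left Gamma Mixin3 Final Base Outer object] + [Inner Gamma Core Leaf Mixin3 Final Base Outer object] + [Gamma Base Outer object] + [Inner Gamma]
  take Inner:  [Gamma Mixin3 Final Base Outer object] + [Inner Gamma Core Leaf Mixin3 Final Base Outer object] + [Gamma Base Outer object] + [Inner Gamma]
  take Gamma:  [Gamma Mixin3 Final Base Outer object] + [Gamma Core Leaf Mixin3 Final Base Outer object] + [Gamma Base Outer object] + [Gamma]
  take Core:  [Mixin3 Final Base Outer object] + [Core Leaf Mixin3 Final Base Outer object] + [Base Outer object]
  take Leaf:  [Mixin3 Final Base Outer object] + [Leaf Mixin3 Final Base Outer object] + [Base Outer object]
  take Mixin3:  [Mixin3 Final Base Outer object] + [Mixin3 Final Base Outer object] + [Base Outer object]
  take Final:  [Final Base Outer object] + [Final Base Outer object] + [Base Outer object]
  take Base:  [Base Outer object] + [Base Outer object] + [Base Outer object]
  take Outer:  [Outer object] + [Outer object] + [Outer object]
  take object:  [object] + [object] + [object]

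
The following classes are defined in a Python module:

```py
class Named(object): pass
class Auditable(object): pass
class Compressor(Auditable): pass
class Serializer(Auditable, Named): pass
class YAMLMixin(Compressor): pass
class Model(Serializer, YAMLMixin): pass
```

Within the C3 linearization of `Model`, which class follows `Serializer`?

L[Model] = Model + merge(L[Serializer], L[YAMLMixin], [Serializer YAMLMixin])
  take Serializer:  [Serializer Auditable Named object] + [YAMLMixin Compressor Auditable object] + [Serializer YAMLMixin]
  take YAMLMixin:  [Auditable Named object] + [YAMLMixin Compressor Auditable object] + [YAMLMixin]
  take Compressor:  [Auditable Named object] + [Compressor Auditable object]
  take Auditable:  [Auditable Named object] + [Auditable object]
  take Named:  [Named object] + [object]
  take object:  [object] + [object]
MRO: Model Serializer YAMLMixin Compressor Auditable Named object
Serializer is at position 1; next is YAMLMixin.

YAMLMixin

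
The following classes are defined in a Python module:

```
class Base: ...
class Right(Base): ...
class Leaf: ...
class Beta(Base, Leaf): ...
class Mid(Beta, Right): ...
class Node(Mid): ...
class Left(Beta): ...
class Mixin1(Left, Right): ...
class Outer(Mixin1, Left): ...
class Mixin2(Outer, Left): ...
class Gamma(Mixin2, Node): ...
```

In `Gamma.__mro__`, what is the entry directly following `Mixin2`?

L[Gamma] = Gamma + merge(L[Mixin2], L[Node], [Mixin2 Node])
  take Mixin2:  [Mixin2 Outer Mixin1 Left Beta Right Base Leaf object] + [Node Mid Beta Right Base Leaf object] + [Mixin2 Node]
  take Outer:  [Outer Mixin1 Left Beta Right Base Leaf object] + [Node Mid Beta Right Base Leaf object] + [Node]
  take Mixin1:  [Mixin1 Left Beta Right Base Leaf object] + [Node Mid Beta Right Base Leaf object] + [Node]
  take Left:  [Left Beta Right Base Leaf object] + [Node Mid Beta Right Base Leaf object] + [Node]
  take Node:  [Beta Right Base Leaf object] + [Node Mid Beta Right Base Leaf object] + [Node]
  take Mid:  [Beta Right Base Leaf object] + [Mid Beta Right Base Leaf object]
  take Beta:  [Beta Right Base Leaf object] + [Beta Right Base Leaf object]
  take Right:  [Right Base Leaf object] + [Right Base Leaf object]
  take Base:  [Base Leaf object] + [Base Leaf object]
  take Leaf:  [Leaf object] + [Leaf object]
  take object:  [object] + [object]
MRO: Gamma Mixin2 Outer Mixin1 Left Node Mid Beta Right Base Leaf object
Mixin2 is at position 1; next is Outer.

Outer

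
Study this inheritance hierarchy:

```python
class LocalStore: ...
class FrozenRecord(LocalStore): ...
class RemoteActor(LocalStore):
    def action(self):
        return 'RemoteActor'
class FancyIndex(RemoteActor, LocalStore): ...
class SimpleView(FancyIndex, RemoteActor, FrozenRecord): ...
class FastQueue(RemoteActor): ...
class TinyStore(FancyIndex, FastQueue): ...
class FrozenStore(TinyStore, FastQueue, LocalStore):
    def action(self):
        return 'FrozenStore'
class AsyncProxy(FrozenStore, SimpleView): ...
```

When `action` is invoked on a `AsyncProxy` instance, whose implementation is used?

FrozenStore

L[AsyncProxy] = AsyncProxy + merge(L[FrozenStore], L[SimpleView], [FrozenStore SimpleView])
  take FrozenStore:  [FrozenStore TinyStore FancyIndex FastQueue RemoteActor LocalStore object] + [SimpleView FancyIndex RemoteActor FrozenRecord LocalStore object] + [FrozenStore SimpleView]
  take TinyStore:  [TinyStore FancyIndex FastQueue RemoteActor LocalStore object] + [SimpleView FancyIndex RemoteActor FrozenRecord LocalStore object] + [SimpleView]
  take SimpleView:  [FancyIndex FastQueue RemoteActor LocalStore object] + [SimpleView FancyIndex RemoteActor FrozenRecord LocalStore object] + [SimpleView]
  take FancyIndex:  [FancyIndex FastQueue RemoteActor LocalStore object] + [FancyIndex RemoteActor FrozenRecord LocalStore object]
  take FastQueue:  [FastQueue RemoteActor LocalStore object] + [RemoteActor FrozenRecord LocalStore object]
  take RemoteActor:  [RemoteActor LocalStore object] + [RemoteActor FrozenRecord LocalStore object]
  take FrozenRecord:  [LocalStore object] + [FrozenRecord LocalStore object]
  take LocalStore:  [LocalStore object] + [LocalStore object]
  take object:  [object] + [object]
MRO: AsyncProxy FrozenStore TinyStore SimpleView FancyIndex FastQueue RemoteActor FrozenRecord LocalStore object
action is defined in: FrozenStore, RemoteActor. First along the MRO is FrozenStore.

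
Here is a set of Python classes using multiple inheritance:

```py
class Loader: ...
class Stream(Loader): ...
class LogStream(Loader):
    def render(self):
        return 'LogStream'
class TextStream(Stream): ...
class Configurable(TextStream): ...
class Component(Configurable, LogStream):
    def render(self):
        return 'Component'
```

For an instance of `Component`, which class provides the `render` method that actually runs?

L[Component] = Component + merge(L[Configurable], L[LogStream], [Configurable LogStream])
  take Configurable:  [Configurable TextStream Stream Loader object] + [LogStream Loader object] + [Configurable LogStream]
  take TextStream:  [TextStream Stream Loader object] + [LogStream Loader object] + [LogStream]
  take Stream:  [Stream Loader object] + [LogStream Loader object] + [LogStream]
  take LogStream:  [Loader object] + [LogStream Loader object] + [LogStream]
  take Loader:  [Loader object] + [Loader object]
  take object:  [object] + [object]
MRO: Component Configurable TextStream Stream LogStream Loader object
render is defined in: Component, LogStream. First along the MRO is Component.

Component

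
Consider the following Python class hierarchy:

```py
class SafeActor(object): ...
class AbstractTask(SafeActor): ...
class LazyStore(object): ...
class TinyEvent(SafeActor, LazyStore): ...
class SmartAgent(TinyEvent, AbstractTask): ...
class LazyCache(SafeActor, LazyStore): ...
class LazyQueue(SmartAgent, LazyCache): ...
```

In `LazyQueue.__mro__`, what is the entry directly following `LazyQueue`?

L[LazyQueue] = LazyQueue + merge(L[SmartAgent], L[LazyCache], [SmartAgent LazyCache])
  take SmartAgent:  [SmartAgent TinyEvent AbstractTask SafeActor LazyStore object] + [LazyCache SafeActor LazyStore object] + [SmartAgent LazyCache]
  take TinyEvent:  [TinyEvent AbstractTask SafeActor LazyStore object] + [LazyCache SafeActor LazyStore object] + [LazyCache]
  take AbstractTask:  [AbstractTask SafeActor LazyStore object] + [LazyCache SafeActor LazyStore object] + [LazyCache]
  take LazyCache:  [SafeActor LazyStore object] + [LazyCache SafeActor LazyStore object] + [LazyCache]
  take SafeActor:  [SafeActor LazyStore object] + [SafeActor LazyStore object]
  take LazyStore:  [LazyStore object] + [LazyStore object]
  take object:  [object] + [object]
MRO: LazyQueue SmartAgent TinyEvent AbstractTask LazyCache SafeActor LazyStore object
LazyQueue is at position 0; next is SmartAgent.

SmartAgent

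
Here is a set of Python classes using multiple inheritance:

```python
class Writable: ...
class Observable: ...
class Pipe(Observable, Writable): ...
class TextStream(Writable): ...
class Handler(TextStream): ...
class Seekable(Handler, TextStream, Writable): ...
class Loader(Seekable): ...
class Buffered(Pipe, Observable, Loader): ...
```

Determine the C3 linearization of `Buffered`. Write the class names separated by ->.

L[Buffered] = Buffered + merge(L[Pipe], L[Observable], L[Loader], [Pipe Observable Loader])
  take Pipe:  [Pipe Observable Writable object] + [Observable object] + [Loader Seekable Handler TextStream Writable object] + [Pipe Observable Loader]
  take Observable:  [Observable Writable object] + [Observable object] + [Loader Seekable Handler TextStream Writable object] + [Observable Loader]
  take Loader:  [Writable object] + [object] + [Loader Seekable Handler TextStream Writable object] + [Loader]
  take Seekable:  [Writable object] + [object] + [Seekable Handler TextStream Writable object]
  take Handler:  [Writable object] + [object] + [Handler TextStream Writable object]
  take TextStream:  [Writable object] + [object] + [TextStream Writable object]
  take Writable:  [Writable object] + [object] + [Writable object]
  take object:  [object] + [object] + [object]

Buffered -> Pipe -> Observable -> Loader -> Seekable -> Handler -> TextStream -> Writable -> object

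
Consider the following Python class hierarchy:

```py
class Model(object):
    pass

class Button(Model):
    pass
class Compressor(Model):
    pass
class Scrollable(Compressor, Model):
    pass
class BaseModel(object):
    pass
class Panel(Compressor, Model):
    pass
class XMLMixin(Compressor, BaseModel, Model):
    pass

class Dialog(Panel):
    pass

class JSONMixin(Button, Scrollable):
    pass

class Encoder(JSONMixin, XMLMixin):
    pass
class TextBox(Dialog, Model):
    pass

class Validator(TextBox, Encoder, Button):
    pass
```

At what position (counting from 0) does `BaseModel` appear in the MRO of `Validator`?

10

L[Validator] = Validator + merge(L[TextBox], L[Encoder], L[Button], [TextBox Encoder Button])
  take TextBox:  [TextBox Dialog Panel Compressor Model object] + [Encoder JSONMixin Button Scrollable XMLMixin Compressor BaseModel Model object] + [Button Model object] + [TextBox Encoder Button]
  take Dialog:  [Dialog Panel Compressor Model object] + [Encoder JSONMixin Button Scrollable XMLMixin Compressor BaseModel Model object] + [Button Model object] + [Encoder Button]
  take Panel:  [Panel Compressor Model object] + [Encoder JSONMixin Button Scrollable XMLMixin Compressor BaseModel Model object] + [Button Model object] + [Encoder Button]
  take Encoder:  [Compressor Model object] + [Encoder JSONMixin Button Scrollable XMLMixin Compressor BaseModel Model object] + [Button Model object] + [Encoder Button]
  take JSONMixin:  [Compressor Model object] + [JSONMixin Button Scrollable XMLMixin Compressor BaseModel Model object] + [Button Model object] + [Button]
  take Button:  [Compressor Model object] + [Button Scrollable XMLMixin Compressor BaseModel Model object] + [Button Model object] + [Button]
  take Scrollable:  [Compressor Model object] + [Scrollable XMLMixin Compressor BaseModel Model object] + [Model object]
  take XMLMixin:  [Compressor Model object] + [XMLMixin Compressor BaseModel Model object] + [Model object]
  take Compressor:  [Compressor Model object] + [Compressor BaseModel Model object] + [Model object]
  take BaseModel:  [Model object] + [BaseModel Model object] + [Model object]
  take Model:  [Model object] + [Model object] + [Model object]
  take object:  [object] + [object] + [object]
MRO: Validator TextBox Dialog Panel Encoder JSONMixin Button Scrollable XMLMixin Compressor BaseModel Model object
BaseModel sits at index 10.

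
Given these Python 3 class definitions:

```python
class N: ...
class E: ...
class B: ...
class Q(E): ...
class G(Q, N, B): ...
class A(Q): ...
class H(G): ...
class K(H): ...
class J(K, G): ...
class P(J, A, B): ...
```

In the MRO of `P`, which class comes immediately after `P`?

J

L[P] = P + merge(L[J], L[A], L[B], [J A B])
  take J:  [J K H G Q E N B object] + [A Q E object] + [B object] + [J A B]
  take K:  [K H G Q E N B object] + [A Q E object] + [B object] + [A B]
  take H:  [H G Q E N B object] + [A Q E object] + [B object] + [A B]
  take G:  [G Q E N B object] + [A Q E object] + [B object] + [A B]
  take A:  [Q E N B object] + [A Q E object] + [B object] + [A B]
  take Q:  [Q E N B object] + [Q E object] + [B object] + [B]
  take E:  [E N B object] + [E object] + [B object] + [B]
  take N:  [N B object] + [object] + [B object] + [B]
  take B:  [B object] + [object] + [B object] + [B]
  take object:  [object] + [object] + [object]
MRO: P J K H G A Q E N B object
P is at position 0; next is J.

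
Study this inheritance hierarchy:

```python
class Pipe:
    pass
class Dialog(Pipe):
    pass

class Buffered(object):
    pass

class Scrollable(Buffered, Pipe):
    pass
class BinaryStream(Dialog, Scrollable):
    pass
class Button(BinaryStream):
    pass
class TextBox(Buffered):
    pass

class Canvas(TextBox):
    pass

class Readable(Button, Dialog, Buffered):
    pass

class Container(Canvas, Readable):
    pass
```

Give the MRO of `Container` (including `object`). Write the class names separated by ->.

L[Container] = Container + merge(L[Canvas], L[Readable], [Canvas Readable])
  take Canvas:  [Canvas TextBox Buffered object] + [Readable Button BinaryStream Dialog Scrollable Buffered Pipe object] + [Canvas Readable]
  take TextBox:  [TextBox Buffered object] + [Readable Button BinaryStream Dialog Scrollable Buffered Pipe object] + [Readable]
  take Readable:  [Buffered object] + [Readable Button BinaryStream Dialog Scrollable Buffered Pipe object] + [Readable]
  take Button:  [Buffered object] + [Button BinaryStream Dialog Scrollable Buffered Pipe object]
  take BinaryStream:  [Buffered object] + [BinaryStream Dialog Scrollable Buffered Pipe object]
  take Dialog:  [Buffered object] + [Dialog Scrollable Buffered Pipe object]
  take Scrollable:  [Buffered object] + [Scrollable Buffered Pipe object]
  take Buffered:  [Buffered object] + [Buffered Pipe object]
  take Pipe:  [object] + [Pipe object]
  take object:  [object] + [object]

Container -> Canvas -> TextBox -> Readable -> Button -> BinaryStream -> Dialog -> Scrollable -> Buffered -> Pipe -> object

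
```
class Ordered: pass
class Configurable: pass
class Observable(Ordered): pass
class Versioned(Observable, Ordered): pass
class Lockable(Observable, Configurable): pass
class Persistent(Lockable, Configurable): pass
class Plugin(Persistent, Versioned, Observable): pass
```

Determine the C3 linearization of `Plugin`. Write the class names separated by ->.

Plugin -> Persistent -> Lockable -> Versioned -> Observable -> Ordered -> Configurable -> object

L[Plugin] = Plugin + merge(L[Persistent], L[Versioned], L[Observable], [Persistent Versioned Observable])
  take Persistent:  [Persistent Lockable Observable Ordered Configurable object] + [Versioned Observable Ordered object] + [Observable Ordered object] + [Persistent Versioned Observable]
  take Lockable:  [Lockable Observable Ordered Configurable object] + [Versioned Observable Ordered object] + [Observable Ordered object] + [Versioned Observable]
  take Versioned:  [Observable Ordered Configurable object] + [Versioned Observable Ordered object] + [Observable Ordered object] + [Versioned Observable]
  take Observable:  [Observable Ordered Configurable object] + [Observable Ordered object] + [Observable Ordered object] + [Observable]
  take Ordered:  [Ordered Configurable object] + [Ordered object] + [Ordered object]
  take Configurable:  [Configurable object] + [object] + [object]
  take object:  [object] + [object] + [object]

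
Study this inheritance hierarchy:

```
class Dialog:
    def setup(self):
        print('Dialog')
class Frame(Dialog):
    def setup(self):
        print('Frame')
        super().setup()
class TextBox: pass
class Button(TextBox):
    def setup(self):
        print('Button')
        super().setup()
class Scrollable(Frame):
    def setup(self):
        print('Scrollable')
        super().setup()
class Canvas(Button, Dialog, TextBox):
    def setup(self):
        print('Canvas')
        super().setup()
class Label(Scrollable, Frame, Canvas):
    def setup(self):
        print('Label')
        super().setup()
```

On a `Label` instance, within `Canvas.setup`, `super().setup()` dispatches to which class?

Button

L[Label] = Label + merge(L[Scrollable], L[Frame], L[Canvas], [Scrollable Frame Canvas])
  take Scrollable:  [Scrollable Frame Dialog object] + [Frame Dialog object] + [Canvas Button Dialog TextBox object] + [Scrollable Frame Canvas]
  take Frame:  [Frame Dialog object] + [Frame Dialog object] + [Canvas Button Dialog TextBox object] + [Frame Canvas]
  take Canvas:  [Dialog object] + [Dialog object] + [Canvas Button Dialog TextBox object] + [Canvas]
  take Button:  [Dialog object] + [Dialog object] + [Button Dialog TextBox object]
  take Dialog:  [Dialog object] + [Dialog object] + [Dialog TextBox object]
  take TextBox:  [object] + [object] + [TextBox object]
  take object:  [object] + [object] + [object]
MRO: Label Scrollable Frame Canvas Button Dialog TextBox object
super() in Canvas.setup on a Label instance goes to the class after Canvas in Label's MRO: Button.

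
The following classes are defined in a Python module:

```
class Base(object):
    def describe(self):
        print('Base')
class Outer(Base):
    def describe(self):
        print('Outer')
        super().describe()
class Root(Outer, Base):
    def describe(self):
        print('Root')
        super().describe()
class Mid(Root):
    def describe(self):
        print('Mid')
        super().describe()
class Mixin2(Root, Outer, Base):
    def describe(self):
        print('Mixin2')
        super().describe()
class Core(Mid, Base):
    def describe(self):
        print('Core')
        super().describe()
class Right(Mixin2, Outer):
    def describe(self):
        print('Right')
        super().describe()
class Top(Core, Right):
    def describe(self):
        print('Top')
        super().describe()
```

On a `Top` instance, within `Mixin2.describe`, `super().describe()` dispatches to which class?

L[Top] = Top + merge(L[Core], L[Right], [Core Right])
  take Core:  [Core Mid Root Outer Base object] + [Right Mixin2 Root Outer Base object] + [Core Right]
  take Mid:  [Mid Root Outer Base object] + [Right Mixin2 Root Outer Base object] + [Right]
  take Right:  [Root Outer Base object] + [Right Mixin2 Root Outer Base object] + [Right]
  take Mixin2:  [Root Outer Base object] + [Mixin2 Root Outer Base object]
  take Root:  [Root Outer Base object] + [Root Outer Base object]
  take Outer:  [Outer Base object] + [Outer Base object]
  take Base:  [Base object] + [Base object]
  take object:  [object] + [object]
MRO: Top Core Mid Right Mixin2 Root Outer Base object
super() in Mixin2.describe on a Top instance goes to the class after Mixin2 in Top's MRO: Root.

Root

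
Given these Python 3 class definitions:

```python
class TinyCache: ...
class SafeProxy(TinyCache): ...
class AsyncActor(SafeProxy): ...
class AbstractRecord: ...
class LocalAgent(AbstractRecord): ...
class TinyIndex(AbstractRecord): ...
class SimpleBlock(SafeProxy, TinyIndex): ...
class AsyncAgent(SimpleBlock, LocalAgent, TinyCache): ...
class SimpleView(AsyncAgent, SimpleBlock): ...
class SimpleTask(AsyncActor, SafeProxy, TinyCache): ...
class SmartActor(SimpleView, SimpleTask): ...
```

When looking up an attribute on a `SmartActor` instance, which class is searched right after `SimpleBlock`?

SimpleTask

L[SmartActor] = SmartActor + merge(L[SimpleView], L[SimpleTask], [SimpleView SimpleTask])
  take SimpleView:  [SimpleView AsyncAgent SimpleBlock SafeProxy LocalAgent TinyCache TinyIndex AbstractRecord object] + [SimpleTask AsyncActor SafeProxy TinyCache object] + [SimpleView SimpleTask]
  take AsyncAgent:  [AsyncAgent SimpleBlock SafeProxy LocalAgent TinyCache TinyIndex AbstractRecord object] + [SimpleTask AsyncActor SafeProxy TinyCache object] + [SimpleTask]
  take SimpleBlock:  [SimpleBlock SafeProxy LocalAgent TinyCache TinyIndex AbstractRecord object] + [SimpleTask AsyncActor SafeProxy TinyCache object] + [SimpleTask]
  take SimpleTask:  [SafeProxy LocalAgent TinyCache TinyIndex AbstractRecord object] + [SimpleTask AsyncActor SafeProxy TinyCache object] + [SimpleTask]
  take AsyncActor:  [SafeProxy LocalAgent TinyCache TinyIndex AbstractRecord object] + [AsyncActor SafeProxy TinyCache object]
  take SafeProxy:  [SafeProxy LocalAgent TinyCache TinyIndex AbstractRecord object] + [SafeProxy TinyCache object]
  take LocalAgent:  [LocalAgent TinyCache TinyIndex AbstractRecord object] + [TinyCache object]
  take TinyCache:  [TinyCache TinyIndex AbstractRecord object] + [TinyCache object]
  take TinyIndex:  [TinyIndex AbstractRecord object] + [object]
  take AbstractRecord:  [AbstractRecord object] + [object]
  take object:  [object] + [object]
MRO: SmartActor SimpleView AsyncAgent SimpleBlock SimpleTask AsyncActor SafeProxy LocalAgent TinyCache TinyIndex AbstractRecord object
SimpleBlock is at position 3; next is SimpleTask.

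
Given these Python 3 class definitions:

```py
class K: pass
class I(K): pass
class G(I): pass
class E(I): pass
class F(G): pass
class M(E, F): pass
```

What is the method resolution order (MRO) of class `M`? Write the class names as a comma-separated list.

M, E, F, G, I, K, object

L[M] = M + merge(L[E], L[F], [E F])
  take E:  [E I K object] + [F G I K object] + [E F]
  take F:  [I K object] + [F G I K object] + [F]
  take G:  [I K object] + [G I K object]
  take I:  [I K object] + [I K object]
  take K:  [K object] + [K object]
  take object:  [object] + [object]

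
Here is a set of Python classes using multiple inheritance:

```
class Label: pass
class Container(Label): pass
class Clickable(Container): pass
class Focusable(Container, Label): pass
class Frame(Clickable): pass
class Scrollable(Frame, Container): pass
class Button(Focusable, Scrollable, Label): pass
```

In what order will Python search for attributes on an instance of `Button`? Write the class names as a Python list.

L[Button] = Button + merge(L[Focusable], L[Scrollable], L[Label], [Focusable Scrollable Label])
  take Focusable:  [Focusable Container Label object] + [Scrollable Frame Clickable Container Label object] + [Label object] + [Focusable Scrollable Label]
  take Scrollable:  [Container Label object] + [Scrollable Frame Clickable Container Label object] + [Label object] + [Scrollable Label]
  take Frame:  [Container Label object] + [Frame Clickable Container Label object] + [Label object] + [Label]
  take Clickable:  [Container Label object] + [Clickable Container Label object] + [Label object] + [Label]
  take Container:  [Container Label object] + [Container Label object] + [Label object] + [Label]
  take Label:  [Label object] + [Label object] + [Label object] + [Label]
  take object:  [object] + [object] + [object]

[Button, Focusable, Scrollable, Frame, Clickable, Container, Label, object]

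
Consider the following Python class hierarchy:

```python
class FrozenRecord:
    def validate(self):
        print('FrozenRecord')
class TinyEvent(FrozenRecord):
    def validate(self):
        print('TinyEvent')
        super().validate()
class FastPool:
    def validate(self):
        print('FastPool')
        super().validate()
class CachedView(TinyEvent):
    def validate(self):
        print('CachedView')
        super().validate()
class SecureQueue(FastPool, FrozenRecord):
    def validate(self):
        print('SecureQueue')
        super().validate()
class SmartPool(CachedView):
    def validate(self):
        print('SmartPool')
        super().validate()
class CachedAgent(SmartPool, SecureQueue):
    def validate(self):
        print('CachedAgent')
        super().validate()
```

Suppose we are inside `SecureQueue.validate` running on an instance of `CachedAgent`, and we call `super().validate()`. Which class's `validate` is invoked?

L[CachedAgent] = CachedAgent + merge(L[SmartPool], L[SecureQueue], [SmartPool SecureQueue])
  take SmartPool:  [SmartPool CachedView TinyEvent FrozenRecord object] + [SecureQueue FastPool FrozenRecord object] + [SmartPool SecureQueue]
  take CachedView:  [CachedView TinyEvent FrozenRecord object] + [SecureQueue FastPool FrozenRecord object] + [SecureQueue]
  take TinyEvent:  [TinyEvent FrozenRecord object] + [SecureQueue FastPool FrozenRecord object] + [SecureQueue]
  take SecureQueue:  [FrozenRecord object] + [SecureQueue FastPool FrozenRecord object] + [SecureQueue]
  take FastPool:  [FrozenRecord object] + [FastPool FrozenRecord object]
  take FrozenRecord:  [FrozenRecord object] + [FrozenRecord object]
  take object:  [object] + [object]
MRO: CachedAgent SmartPool CachedView TinyEvent SecureQueue FastPool FrozenRecord object
super() in SecureQueue.validate on a CachedAgent instance goes to the class after SecureQueue in CachedAgent's MRO: FastPool.

FastPool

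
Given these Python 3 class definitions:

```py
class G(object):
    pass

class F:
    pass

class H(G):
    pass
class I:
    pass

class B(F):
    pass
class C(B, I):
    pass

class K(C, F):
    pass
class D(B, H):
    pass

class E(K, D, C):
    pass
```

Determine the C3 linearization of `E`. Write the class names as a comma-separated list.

L[E] = E + merge(L[K], L[D], L[C], [K D C])
  take K:  [K C B F I object] + [D B F H G object] + [C B F I object] + [K D C]
  take D:  [C B F I object] + [D B F H G object] + [C B F I object] + [D C]
  take C:  [C B F I object] + [B F H G object] + [C B F I object] + [C]
  take B:  [B F I object] + [B F H G object] + [B F I object]
  take F:  [F I object] + [F H G object] + [F I object]
  take I:  [I object] + [H G object] + [I object]
  take H:  [object] + [H G object] + [object]
  take G:  [object] + [G object] + [object]
  take object:  [object] + [object] + [object]

E, K, D, C, B, F, I, H, G, object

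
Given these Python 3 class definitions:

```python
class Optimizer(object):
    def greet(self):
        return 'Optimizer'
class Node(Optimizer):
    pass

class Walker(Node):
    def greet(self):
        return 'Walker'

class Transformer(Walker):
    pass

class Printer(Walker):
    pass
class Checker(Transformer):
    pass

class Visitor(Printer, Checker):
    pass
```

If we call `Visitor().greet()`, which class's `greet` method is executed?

Walker

L[Visitor] = Visitor + merge(L[Printer], L[Checker], [Printer Checker])
  take Printer:  [Printer Walker Node Optimizer object] + [Checker Transformer Walker Node Optimizer object] + [Printer Checker]
  take Checker:  [Walker Node Optimizer object] + [Checker Transformer Walker Node Optimizer object] + [Checker]
  take Transformer:  [Walker Node Optimizer object] + [Transformer Walker Node Optimizer object]
  take Walker:  [Walker Node Optimizer object] + [Walker Node Optimizer object]
  take Node:  [Node Optimizer object] + [Node Optimizer object]
  take Optimizer:  [Optimizer object] + [Optimizer object]
  take object:  [object] + [object]
MRO: Visitor Printer Checker Transformer Walker Node Optimizer object
greet is defined in: Optimizer, Walker. First along the MRO is Walker.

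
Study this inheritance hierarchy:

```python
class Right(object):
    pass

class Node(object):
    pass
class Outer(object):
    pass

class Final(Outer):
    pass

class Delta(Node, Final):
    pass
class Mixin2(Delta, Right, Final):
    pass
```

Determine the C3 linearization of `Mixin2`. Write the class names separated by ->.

Mixin2 -> Delta -> Node -> Right -> Final -> Outer -> object

L[Mixin2] = Mixin2 + merge(L[Delta], L[Right], L[Final], [Delta Right Final])
  take Delta:  [Delta Node Final Outer object] + [Right object] + [Final Outer object] + [Delta Right Final]
  take Node:  [Node Final Outer object] + [Right object] + [Final Outer object] + [Right Final]
  take Right:  [Final Outer object] + [Right object] + [Final Outer object] + [Right Final]
  take Final:  [Final Outer object] + [object] + [Final Outer object] + [Final]
  take Outer:  [Outer object] + [object] + [Outer object]
  take object:  [object] + [object] + [object]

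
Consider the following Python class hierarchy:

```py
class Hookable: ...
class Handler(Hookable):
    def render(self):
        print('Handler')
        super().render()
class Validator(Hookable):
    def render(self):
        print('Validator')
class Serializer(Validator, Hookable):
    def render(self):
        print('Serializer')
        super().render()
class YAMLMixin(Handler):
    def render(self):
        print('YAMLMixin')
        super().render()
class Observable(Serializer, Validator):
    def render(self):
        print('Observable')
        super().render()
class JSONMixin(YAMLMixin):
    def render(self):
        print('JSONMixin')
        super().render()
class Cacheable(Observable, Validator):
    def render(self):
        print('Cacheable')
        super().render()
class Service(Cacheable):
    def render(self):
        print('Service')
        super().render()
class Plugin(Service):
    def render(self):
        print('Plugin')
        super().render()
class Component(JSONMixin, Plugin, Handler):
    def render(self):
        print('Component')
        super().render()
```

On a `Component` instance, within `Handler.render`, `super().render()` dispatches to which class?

Service

L[Component] = Component + merge(L[JSONMixin], L[Plugin], L[Handler], [JSONMixin Plugin Handler])
  take JSONMixin:  [JSONMixin YAMLMixin Handler Hookable object] + [Plugin Service Cacheable Observable Serializer Validator Hookable object] + [Handler Hookable object] + [JSONMixin Plugin Handler]
  take YAMLMixin:  [YAMLMixin Handler Hookable object] + [Plugin Service Cacheable Observable Serializer Validator Hookable object] + [Handler Hookable object] + [Plugin Handler]
  take Plugin:  [Handler Hookable object] + [Plugin Service Cacheable Observable Serializer Validator Hookable object] + [Handler Hookable object] + [Plugin Handler]
  take Handler:  [Handler Hookable object] + [Service Cacheable Observable Serializer Validator Hookable object] + [Handler Hookable object] + [Handler]
  take Service:  [Hookable object] + [Service Cacheable Observable Serializer Validator Hookable object] + [Hookable object]
  take Cacheable:  [Hookable object] + [Cacheable Observable Serializer Validator Hookable object] + [Hookable object]
  take Observable:  [Hookable object] + [Observable Serializer Validator Hookable object] + [Hookable object]
  take Serializer:  [Hookable object] + [Serializer Validator Hookable object] + [Hookable object]
  take Validator:  [Hookable object] + [Validator Hookable object] + [Hookable object]
  take Hookable:  [Hookable object] + [Hookable object] + [Hookable object]
  take object:  [object] + [object] + [object]
MRO: Component JSONMixin YAMLMixin Plugin Handler Service Cacheable Observable Serializer Validator Hookable object
super() in Handler.render on a Component instance goes to the class after Handler in Component's MRO: Service.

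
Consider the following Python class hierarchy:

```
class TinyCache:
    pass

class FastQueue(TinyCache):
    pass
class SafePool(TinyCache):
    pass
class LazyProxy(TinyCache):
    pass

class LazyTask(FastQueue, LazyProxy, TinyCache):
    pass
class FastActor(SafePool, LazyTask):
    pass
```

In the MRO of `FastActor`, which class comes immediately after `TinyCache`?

L[FastActor] = FastActor + merge(L[SafePool], L[LazyTask], [SafePool LazyTask])
  take SafePool:  [SafePool TinyCache object] + [LazyTask FastQueue LazyProxy TinyCache object] + [SafePool LazyTask]
  take LazyTask:  [TinyCache object] + [LazyTask FastQueue LazyProxy TinyCache object] + [LazyTask]
  take FastQueue:  [TinyCache object] + [FastQueue LazyProxy TinyCache object]
  take LazyProxy:  [TinyCache object] + [LazyProxy TinyCache object]
  take TinyCache:  [TinyCache object] + [TinyCache object]
  take object:  [object] + [object]
MRO: FastActor SafePool LazyTask FastQueue LazyProxy TinyCache object
TinyCache is at position 5; next is object.

object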